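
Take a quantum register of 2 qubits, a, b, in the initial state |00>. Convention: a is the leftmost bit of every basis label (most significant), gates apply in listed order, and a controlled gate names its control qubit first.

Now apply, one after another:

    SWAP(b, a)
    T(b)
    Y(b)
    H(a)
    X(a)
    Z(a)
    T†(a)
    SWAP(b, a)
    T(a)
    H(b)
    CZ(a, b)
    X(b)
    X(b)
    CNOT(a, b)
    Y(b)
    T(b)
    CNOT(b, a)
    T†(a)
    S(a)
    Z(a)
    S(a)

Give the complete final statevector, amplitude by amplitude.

The final amplitudes are 0 on |00>, exp(I*pi/4)/2 + I/2 on |01>, 1/2 + exp(3*I*pi/4)/2 on |10>, 0 on |11>. Key observation: gates 12-13 undo each other exactly, leaving only the rest of the circuit to track.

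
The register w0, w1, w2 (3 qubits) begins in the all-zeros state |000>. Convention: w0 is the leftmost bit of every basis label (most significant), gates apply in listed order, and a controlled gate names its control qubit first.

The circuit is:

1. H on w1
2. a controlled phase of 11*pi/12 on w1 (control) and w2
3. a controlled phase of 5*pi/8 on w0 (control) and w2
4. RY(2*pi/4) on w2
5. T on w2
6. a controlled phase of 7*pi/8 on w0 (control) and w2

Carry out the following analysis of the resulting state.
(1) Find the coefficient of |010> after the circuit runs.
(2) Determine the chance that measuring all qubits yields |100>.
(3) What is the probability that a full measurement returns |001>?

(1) |010> carries amplitude 1/2 in the final state.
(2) The probability of measuring |100> is 0.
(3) Outcome |001> occurs with probability 1/4.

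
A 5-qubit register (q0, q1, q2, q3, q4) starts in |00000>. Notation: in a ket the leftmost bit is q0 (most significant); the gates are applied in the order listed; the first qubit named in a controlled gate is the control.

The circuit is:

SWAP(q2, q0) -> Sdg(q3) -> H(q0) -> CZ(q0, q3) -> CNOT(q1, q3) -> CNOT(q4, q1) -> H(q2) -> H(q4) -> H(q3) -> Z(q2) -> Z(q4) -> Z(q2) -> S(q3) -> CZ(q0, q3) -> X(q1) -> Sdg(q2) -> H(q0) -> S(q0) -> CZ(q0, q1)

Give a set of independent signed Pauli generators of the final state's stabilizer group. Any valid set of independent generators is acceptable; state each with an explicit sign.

One valid set of independent stabilizer generators is +XIIXI, -IIYII, -IIIIX, +ZIIZI, -IZIII (any independent generating set of the same group is equally correct).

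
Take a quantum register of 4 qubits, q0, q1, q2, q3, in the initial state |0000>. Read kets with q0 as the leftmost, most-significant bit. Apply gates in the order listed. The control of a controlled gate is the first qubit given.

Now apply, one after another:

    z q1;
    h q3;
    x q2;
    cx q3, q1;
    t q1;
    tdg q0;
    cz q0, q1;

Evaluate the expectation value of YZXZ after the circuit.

In the final state, YZXZ has expectation 0.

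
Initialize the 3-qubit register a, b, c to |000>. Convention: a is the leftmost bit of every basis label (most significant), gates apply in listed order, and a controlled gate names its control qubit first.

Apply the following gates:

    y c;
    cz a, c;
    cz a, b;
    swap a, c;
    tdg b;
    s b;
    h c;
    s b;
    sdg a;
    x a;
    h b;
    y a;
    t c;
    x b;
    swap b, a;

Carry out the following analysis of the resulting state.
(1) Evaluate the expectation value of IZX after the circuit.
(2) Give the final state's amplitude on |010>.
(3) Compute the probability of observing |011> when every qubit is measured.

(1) In the final state, IZX has expectation -sqrt(2)/2.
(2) The final state's coefficient on |010> equals I/2.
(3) Outcome |011> occurs with probability 1/4.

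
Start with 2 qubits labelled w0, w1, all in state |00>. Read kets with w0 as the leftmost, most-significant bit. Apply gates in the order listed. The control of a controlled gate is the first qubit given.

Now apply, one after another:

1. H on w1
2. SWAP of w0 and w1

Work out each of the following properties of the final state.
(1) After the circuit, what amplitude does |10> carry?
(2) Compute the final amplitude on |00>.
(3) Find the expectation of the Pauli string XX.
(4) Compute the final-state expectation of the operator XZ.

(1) |10> carries amplitude sqrt(2)/2 in the final state.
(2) |00> carries amplitude sqrt(2)/2 in the final state.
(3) In the final state, XX has expectation 0.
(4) In the final state, XZ has expectation 1.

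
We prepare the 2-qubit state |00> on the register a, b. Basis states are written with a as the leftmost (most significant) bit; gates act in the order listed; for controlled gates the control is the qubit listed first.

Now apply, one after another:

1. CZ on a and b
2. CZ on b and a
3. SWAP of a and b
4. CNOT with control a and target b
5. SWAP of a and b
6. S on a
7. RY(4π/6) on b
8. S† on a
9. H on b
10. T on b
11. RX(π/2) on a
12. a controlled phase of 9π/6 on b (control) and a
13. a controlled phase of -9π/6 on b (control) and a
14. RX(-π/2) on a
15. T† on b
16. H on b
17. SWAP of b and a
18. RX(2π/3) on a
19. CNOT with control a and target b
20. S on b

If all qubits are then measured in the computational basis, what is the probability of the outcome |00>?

Outcome |00> occurs with probability 5/8. Key observation: the block from step 9 through step 16 cancels to the identity and can be dropped.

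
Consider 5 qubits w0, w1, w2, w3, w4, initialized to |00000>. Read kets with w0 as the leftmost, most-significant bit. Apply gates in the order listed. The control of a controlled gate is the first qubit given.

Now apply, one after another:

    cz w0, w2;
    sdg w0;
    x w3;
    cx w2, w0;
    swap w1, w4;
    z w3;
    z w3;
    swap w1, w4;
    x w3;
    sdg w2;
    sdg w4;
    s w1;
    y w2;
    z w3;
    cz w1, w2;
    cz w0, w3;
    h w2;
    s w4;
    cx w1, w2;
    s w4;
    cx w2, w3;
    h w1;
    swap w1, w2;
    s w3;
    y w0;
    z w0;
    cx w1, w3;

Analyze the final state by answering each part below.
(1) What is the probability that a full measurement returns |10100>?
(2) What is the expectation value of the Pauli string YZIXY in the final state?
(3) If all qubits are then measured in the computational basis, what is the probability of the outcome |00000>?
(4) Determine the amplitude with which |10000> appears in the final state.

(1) The probability of measuring |10100> is 1/4. Key observation: the block from step 5 through step 8 cancels to the identity and can be dropped.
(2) In the final state, YZIXY has expectation 0.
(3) The probability of measuring |00000> is 0.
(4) |10000> carries amplitude 1/2 in the final state.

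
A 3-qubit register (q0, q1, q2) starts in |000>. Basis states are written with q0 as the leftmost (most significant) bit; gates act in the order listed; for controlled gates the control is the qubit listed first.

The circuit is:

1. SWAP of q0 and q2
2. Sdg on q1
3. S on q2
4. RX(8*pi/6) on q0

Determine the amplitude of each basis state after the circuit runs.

The final amplitudes are -1/2 on |000>, -sqrt(3)*I/2 on |100>, and 0 on every other basis state.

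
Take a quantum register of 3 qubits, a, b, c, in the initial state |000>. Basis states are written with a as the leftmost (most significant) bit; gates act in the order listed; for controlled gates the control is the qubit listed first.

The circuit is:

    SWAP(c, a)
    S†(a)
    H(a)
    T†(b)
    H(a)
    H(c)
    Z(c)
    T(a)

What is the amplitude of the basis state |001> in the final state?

The final state's coefficient on |001> equals -sqrt(2)/2.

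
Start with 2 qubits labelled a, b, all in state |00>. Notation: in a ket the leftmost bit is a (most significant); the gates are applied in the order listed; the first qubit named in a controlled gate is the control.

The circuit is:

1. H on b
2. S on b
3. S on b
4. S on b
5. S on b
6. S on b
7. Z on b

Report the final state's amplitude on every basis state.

After the circuit, the state carries amplitude sqrt(2)/2 on |00>, -sqrt(2)*I/2 on |01>, 0 on |10>, 0 on |11>. Key observation: steps 2-5 multiply out to the identity, so the circuit reduces to the remaining gates.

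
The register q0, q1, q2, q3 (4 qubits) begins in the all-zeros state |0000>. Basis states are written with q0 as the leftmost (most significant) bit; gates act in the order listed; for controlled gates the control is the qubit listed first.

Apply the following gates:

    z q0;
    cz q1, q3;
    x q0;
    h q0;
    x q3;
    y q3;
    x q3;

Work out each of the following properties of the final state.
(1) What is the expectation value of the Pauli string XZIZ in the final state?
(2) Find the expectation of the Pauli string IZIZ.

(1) The expectation value of XZIZ is 1.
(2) In the final state, IZIZ has expectation -1.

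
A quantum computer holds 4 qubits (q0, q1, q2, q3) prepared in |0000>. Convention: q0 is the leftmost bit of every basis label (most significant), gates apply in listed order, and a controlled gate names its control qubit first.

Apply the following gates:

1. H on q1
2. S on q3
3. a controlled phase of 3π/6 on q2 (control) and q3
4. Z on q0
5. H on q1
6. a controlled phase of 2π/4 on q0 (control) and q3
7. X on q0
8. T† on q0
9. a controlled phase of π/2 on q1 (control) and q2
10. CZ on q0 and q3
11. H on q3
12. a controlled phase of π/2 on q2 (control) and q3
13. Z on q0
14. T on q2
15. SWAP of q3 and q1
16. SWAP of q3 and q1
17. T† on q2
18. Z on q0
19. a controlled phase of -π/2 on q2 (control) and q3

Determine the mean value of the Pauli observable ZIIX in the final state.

The expectation value of ZIIX is -1.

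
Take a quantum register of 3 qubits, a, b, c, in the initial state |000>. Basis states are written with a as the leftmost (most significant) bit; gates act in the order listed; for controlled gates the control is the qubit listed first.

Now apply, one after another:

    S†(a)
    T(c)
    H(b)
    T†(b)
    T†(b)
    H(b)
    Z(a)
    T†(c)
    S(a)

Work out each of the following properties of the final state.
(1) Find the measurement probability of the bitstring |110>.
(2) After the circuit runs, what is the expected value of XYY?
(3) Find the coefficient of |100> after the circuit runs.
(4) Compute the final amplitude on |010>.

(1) Outcome |110> occurs with probability 0.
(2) The observable XYY averages to 0.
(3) |100> carries amplitude 0 in the final state.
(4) The final state's coefficient on |010> equals 1/2 + I/2.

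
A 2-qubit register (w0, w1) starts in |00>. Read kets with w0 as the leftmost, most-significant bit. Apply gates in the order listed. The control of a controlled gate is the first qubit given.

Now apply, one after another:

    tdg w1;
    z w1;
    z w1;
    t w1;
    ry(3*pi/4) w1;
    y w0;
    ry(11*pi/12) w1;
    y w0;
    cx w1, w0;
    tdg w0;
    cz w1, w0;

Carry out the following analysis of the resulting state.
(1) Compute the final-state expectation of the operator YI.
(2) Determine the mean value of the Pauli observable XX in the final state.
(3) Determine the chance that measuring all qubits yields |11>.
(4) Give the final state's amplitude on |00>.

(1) The observable YI averages to 0. Key observation: the block from step 1 through step 4 cancels to the identity and can be dropped.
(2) The expectation value of XX is sqrt(6)/4.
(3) A full measurement returns |11> with probability 1/4.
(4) |00> carries amplitude -sqrt(3)/2 in the final state.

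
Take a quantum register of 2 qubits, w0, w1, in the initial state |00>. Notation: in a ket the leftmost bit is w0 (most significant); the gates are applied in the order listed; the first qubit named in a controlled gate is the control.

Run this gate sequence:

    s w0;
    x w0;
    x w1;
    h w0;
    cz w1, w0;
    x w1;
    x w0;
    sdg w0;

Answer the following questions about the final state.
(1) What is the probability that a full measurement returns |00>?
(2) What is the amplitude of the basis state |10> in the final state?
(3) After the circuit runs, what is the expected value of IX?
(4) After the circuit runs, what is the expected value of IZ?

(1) Outcome |00> occurs with probability 1/2.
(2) The final state's coefficient on |10> equals -sqrt(2)*I/2.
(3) The expectation value of IX is 0.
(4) The observable IZ averages to 1.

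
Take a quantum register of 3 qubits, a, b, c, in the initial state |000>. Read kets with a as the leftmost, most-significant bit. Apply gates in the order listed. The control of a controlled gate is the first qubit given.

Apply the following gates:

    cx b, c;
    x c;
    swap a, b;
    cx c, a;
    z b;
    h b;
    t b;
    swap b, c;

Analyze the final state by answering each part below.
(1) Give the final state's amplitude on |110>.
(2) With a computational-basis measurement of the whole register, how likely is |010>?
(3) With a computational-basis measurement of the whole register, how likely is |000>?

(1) |110> carries amplitude sqrt(2)/2 in the final state.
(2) The probability of measuring |010> is 0.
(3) A full measurement returns |000> with probability 0.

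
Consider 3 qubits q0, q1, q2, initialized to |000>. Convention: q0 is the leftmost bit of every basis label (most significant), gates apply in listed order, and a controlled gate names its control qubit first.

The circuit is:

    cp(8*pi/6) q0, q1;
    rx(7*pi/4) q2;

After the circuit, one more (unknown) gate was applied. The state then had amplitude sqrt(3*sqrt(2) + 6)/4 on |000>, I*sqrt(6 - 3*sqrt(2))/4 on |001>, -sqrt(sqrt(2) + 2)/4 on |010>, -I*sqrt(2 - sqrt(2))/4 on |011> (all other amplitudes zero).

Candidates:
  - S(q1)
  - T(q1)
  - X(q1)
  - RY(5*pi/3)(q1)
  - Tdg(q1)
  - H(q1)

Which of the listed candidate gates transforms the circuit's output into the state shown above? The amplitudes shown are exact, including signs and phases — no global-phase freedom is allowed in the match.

The applied gate was RY(5*pi/3)(q1).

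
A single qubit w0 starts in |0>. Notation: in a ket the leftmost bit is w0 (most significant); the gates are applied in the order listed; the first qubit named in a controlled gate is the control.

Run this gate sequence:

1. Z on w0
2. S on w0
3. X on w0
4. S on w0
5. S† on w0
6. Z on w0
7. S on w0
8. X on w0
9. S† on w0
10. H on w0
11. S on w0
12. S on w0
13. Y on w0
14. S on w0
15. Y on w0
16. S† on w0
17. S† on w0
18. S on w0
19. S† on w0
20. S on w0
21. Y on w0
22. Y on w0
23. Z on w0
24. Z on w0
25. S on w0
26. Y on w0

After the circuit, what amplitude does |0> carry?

The final state's coefficient on |0> equals sqrt(2)/2.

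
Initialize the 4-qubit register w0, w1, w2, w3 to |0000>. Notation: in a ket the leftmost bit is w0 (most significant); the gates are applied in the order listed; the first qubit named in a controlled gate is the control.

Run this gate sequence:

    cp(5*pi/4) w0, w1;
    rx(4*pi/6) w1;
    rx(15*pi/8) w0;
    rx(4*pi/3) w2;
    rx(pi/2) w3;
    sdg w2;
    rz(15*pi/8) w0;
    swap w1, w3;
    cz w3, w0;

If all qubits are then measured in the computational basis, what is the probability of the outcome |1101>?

Outcome |1101> occurs with probability 3*sin(pi/16)**2/32.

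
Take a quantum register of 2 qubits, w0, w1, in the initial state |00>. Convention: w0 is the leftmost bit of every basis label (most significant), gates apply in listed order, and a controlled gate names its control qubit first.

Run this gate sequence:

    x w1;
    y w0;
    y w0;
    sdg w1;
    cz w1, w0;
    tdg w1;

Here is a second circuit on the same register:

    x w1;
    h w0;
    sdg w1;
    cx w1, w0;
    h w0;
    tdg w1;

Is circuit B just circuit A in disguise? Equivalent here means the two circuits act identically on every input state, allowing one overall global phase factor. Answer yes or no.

Yes, they are equivalent — the unitaries differ by at most a global phase.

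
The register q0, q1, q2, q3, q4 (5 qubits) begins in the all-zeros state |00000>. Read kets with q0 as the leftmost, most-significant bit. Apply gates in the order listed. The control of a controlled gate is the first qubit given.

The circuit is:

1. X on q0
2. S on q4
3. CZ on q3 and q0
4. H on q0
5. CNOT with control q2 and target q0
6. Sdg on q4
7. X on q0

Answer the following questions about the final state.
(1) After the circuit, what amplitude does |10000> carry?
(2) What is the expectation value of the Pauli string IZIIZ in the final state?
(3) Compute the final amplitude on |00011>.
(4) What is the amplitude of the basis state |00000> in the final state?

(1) |10000> carries amplitude sqrt(2)/2 in the final state.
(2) The expectation value of IZIIZ is 1.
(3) |00011> carries amplitude 0 in the final state.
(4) The amplitude on |00000> is -sqrt(2)/2.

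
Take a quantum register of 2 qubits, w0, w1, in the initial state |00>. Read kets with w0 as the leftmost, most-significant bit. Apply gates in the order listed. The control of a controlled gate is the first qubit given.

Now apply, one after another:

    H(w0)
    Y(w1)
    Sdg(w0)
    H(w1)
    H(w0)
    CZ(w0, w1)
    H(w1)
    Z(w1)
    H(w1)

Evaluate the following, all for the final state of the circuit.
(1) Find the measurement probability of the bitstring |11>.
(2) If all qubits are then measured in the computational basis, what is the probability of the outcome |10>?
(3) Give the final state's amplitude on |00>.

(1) The probability of measuring |11> is 1/4.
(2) A full measurement returns |10> with probability 1/4.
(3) |00> carries amplitude sqrt(2)*(-1 - I)/4 in the final state.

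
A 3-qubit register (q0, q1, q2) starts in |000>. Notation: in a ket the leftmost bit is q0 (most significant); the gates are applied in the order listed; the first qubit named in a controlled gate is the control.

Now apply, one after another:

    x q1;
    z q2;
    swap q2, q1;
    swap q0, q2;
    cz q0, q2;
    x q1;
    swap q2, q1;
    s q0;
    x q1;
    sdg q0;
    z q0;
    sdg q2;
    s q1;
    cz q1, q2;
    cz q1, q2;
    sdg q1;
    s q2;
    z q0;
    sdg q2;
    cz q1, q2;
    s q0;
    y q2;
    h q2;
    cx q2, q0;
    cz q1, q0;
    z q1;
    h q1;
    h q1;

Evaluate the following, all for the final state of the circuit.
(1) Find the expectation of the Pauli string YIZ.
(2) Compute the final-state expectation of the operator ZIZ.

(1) In the final state, YIZ has expectation 0. Key observation: the block from step 11 through step 18 cancels to the identity and can be dropped.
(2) In the final state, ZIZ has expectation -1.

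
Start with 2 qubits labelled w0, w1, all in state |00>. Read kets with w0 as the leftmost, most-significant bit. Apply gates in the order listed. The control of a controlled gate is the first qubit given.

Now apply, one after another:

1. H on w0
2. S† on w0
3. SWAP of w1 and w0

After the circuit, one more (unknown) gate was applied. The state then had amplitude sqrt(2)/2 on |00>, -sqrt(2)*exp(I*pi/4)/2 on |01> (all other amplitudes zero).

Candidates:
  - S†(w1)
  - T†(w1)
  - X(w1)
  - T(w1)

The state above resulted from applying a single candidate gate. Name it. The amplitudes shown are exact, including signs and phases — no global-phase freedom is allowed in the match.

The applied gate was T†(w1).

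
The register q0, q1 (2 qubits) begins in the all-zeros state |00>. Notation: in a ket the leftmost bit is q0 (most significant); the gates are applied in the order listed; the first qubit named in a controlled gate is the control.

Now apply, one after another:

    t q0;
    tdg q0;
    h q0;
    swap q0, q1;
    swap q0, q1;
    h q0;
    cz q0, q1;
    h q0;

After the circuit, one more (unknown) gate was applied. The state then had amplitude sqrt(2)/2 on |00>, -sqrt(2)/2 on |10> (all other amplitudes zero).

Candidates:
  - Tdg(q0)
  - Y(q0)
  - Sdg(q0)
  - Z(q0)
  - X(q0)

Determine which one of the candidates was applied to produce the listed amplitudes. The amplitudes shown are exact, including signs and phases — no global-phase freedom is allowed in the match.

It was Z(q0) that produced the state shown. Key observation: the block from step 3 through step 6 cancels to the identity and can be dropped.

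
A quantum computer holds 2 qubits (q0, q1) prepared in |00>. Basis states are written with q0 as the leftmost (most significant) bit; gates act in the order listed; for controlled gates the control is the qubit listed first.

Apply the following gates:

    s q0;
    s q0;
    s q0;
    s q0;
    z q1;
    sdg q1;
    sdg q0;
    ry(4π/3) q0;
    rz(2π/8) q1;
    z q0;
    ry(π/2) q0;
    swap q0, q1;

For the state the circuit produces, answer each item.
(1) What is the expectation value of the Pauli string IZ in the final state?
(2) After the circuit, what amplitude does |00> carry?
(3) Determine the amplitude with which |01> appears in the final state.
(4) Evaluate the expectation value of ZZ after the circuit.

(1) In the final state, IZ has expectation -sqrt(3)/2. Key observation: steps 1-4 multiply out to the identity, so the circuit reduces to the remaining gates.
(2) The final state's coefficient on |00> equals (-sqrt(6) + sqrt(2))*exp(7*I*pi/8)/4.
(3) |01> carries amplitude (sqrt(2) + sqrt(6))*exp(7*I*pi/8)/4 in the final state.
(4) The expectation value of ZZ is -sqrt(3)/2.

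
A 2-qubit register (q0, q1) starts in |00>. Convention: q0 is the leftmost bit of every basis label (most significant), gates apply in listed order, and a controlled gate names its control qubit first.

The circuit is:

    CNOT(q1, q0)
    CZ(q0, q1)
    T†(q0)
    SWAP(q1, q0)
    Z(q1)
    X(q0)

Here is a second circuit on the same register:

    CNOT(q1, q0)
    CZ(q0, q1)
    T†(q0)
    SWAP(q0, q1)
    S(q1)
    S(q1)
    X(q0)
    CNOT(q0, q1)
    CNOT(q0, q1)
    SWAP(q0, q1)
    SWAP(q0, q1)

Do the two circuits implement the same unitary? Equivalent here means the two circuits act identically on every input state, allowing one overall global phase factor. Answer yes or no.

Yes — the two circuits implement the same unitary up to a global phase.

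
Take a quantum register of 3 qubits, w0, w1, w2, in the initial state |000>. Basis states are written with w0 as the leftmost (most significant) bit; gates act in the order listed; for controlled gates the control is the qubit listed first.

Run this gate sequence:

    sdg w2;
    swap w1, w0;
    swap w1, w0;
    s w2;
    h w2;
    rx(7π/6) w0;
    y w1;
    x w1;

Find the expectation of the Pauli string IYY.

The expectation value of IYY is 0.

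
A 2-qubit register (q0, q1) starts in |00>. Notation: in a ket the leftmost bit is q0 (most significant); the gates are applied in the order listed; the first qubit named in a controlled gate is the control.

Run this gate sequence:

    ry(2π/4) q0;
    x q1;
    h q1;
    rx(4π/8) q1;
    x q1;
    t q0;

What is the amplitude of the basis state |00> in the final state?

|00> carries amplitude sqrt(2)*(-1 - I)/4 in the final state.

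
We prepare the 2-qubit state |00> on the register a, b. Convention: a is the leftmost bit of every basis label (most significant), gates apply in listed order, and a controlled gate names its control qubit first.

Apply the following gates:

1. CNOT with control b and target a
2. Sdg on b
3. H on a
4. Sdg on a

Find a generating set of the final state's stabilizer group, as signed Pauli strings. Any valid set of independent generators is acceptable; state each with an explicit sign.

One valid set of independent stabilizer generators is -YI, +IZ (any independent generating set of the same group is equally correct).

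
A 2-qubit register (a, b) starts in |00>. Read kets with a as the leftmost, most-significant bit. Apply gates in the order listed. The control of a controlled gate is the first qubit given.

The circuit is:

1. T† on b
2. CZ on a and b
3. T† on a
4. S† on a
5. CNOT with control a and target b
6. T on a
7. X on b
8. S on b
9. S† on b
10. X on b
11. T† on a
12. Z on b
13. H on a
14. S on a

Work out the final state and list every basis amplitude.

After the circuit, the state carries amplitude sqrt(2)/2 on |00>, 0 on |01>, sqrt(2)*I/2 on |10>, 0 on |11>.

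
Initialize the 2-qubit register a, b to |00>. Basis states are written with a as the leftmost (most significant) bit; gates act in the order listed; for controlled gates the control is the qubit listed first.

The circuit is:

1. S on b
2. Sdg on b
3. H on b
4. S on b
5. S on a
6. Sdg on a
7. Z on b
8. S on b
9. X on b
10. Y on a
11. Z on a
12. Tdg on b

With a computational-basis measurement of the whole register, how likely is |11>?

Outcome |11> occurs with probability 1/2. Key observation: the block from step 1 through step 2 cancels to the identity and can be dropped.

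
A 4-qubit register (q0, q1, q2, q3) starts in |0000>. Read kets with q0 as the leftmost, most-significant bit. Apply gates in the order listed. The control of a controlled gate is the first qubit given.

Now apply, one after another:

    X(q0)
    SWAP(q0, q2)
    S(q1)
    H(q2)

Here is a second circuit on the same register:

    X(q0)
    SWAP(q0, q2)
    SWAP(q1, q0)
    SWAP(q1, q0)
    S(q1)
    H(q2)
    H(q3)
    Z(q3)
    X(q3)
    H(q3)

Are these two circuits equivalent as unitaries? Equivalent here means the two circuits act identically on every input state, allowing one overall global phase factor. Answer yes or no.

No: there is an input state on which the two circuits produce genuinely different outputs (not merely differing by a phase).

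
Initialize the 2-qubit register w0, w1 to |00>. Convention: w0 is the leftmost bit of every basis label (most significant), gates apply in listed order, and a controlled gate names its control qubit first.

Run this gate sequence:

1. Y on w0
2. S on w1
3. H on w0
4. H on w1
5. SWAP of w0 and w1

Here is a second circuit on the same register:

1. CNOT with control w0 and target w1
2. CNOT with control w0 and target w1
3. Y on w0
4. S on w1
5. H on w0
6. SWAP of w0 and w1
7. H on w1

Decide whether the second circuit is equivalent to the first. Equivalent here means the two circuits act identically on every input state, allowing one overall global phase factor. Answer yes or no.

No: there is an input state on which the two circuits produce genuinely different outputs (not merely differing by a phase).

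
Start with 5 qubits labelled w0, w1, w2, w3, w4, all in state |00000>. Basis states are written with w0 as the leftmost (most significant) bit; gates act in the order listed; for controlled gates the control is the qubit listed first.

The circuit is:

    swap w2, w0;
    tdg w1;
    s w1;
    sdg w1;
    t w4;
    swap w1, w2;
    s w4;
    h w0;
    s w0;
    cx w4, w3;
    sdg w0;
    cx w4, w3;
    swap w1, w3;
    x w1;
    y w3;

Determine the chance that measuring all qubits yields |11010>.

A full measurement returns |11010> with probability 1/2. Key observation: the block from step 3 through step 4 cancels to the identity and can be dropped.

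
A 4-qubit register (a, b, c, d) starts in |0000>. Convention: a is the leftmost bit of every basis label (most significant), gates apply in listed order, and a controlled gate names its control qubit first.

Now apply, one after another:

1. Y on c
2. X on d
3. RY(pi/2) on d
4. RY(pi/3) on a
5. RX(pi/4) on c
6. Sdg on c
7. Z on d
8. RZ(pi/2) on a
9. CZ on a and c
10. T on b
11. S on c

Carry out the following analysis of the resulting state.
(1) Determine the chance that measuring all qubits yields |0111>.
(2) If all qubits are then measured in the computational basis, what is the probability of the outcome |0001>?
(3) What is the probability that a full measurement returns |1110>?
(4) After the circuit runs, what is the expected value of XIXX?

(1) A full measurement returns |0111> with probability 0.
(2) The probability of measuring |0001> is 3/16 - 3*sqrt(2)/32.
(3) A full measurement returns |1110> with probability 0.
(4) In the final state, XIXX has expectation sqrt(6)/4.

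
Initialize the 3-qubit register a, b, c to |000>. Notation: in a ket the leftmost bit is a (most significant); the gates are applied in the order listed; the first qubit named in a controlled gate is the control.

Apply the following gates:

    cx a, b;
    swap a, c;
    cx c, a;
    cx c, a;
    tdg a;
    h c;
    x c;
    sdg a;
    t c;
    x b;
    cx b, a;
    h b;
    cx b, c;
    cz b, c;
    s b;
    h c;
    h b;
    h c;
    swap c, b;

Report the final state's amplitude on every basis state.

The final amplitudes are 0 on |000>, 0 on |001>, 0 on |010>, 0 on |011>, sqrt(2)*(1 - exp(3*I*pi/4))/4 on |100>, sqrt(2)*(1 + exp(3*I*pi/4))/4 on |101>, sqrt(2)*(exp(I*pi/4) + I)/4 on |110>, sqrt(2)*(-I + exp(I*pi/4))/4 on |111>.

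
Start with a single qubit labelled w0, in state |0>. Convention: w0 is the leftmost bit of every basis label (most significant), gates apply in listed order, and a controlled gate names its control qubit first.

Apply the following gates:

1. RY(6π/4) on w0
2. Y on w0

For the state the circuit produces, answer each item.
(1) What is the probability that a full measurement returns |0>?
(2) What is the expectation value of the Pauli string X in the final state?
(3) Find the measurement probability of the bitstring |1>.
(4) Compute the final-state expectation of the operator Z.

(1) A full measurement returns |0> with probability 1/2.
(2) The expectation value of X is 1.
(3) A full measurement returns |1> with probability 1/2.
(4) The expectation value of Z is 0.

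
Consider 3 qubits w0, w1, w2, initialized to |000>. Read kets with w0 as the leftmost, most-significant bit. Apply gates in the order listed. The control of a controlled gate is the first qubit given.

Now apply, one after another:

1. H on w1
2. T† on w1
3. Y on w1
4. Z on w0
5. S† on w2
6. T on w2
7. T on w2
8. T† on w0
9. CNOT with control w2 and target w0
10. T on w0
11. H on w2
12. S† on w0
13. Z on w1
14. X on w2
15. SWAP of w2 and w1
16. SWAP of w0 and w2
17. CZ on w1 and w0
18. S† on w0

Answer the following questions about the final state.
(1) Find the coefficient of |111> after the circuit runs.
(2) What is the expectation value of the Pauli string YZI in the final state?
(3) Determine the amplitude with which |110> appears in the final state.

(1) The final state's coefficient on |111> equals 0.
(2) The observable YZI averages to -sqrt(2)/2.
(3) The amplitude on |110> is 1/2.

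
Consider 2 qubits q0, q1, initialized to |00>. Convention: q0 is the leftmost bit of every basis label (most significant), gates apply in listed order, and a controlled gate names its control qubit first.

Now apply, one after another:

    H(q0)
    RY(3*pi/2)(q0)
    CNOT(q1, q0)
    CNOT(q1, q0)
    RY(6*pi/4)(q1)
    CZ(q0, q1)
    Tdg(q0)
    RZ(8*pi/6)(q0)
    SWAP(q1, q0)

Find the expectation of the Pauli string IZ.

In the final state, IZ has expectation 1.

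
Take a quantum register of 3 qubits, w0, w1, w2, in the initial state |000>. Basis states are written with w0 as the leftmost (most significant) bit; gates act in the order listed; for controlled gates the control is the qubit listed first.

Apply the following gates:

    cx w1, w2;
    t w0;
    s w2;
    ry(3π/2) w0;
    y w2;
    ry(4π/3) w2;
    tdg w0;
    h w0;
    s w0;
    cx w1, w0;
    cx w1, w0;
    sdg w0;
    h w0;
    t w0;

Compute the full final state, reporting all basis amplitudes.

After the circuit, the state carries amplitude sqrt(6)*I/4 on |000>, sqrt(2)*I/4 on |001>, 0 on |010>, 0 on |011>, -sqrt(6)*I/4 on |100>, -sqrt(2)*I/4 on |101>, 0 on |110>, 0 on |111>.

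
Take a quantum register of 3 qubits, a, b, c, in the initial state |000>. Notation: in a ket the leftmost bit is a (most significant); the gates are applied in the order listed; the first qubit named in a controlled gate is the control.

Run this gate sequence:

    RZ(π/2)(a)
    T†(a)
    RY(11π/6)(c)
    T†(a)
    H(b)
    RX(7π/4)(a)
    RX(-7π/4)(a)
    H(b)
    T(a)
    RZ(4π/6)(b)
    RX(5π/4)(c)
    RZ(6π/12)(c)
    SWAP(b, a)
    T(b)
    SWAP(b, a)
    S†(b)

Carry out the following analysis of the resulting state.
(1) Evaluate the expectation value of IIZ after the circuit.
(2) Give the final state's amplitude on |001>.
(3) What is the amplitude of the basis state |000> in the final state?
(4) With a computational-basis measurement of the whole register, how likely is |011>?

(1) The observable IIZ averages to -sqrt(6)/4. Key observation: steps 4-9 multiply out to the identity, so the circuit reduces to the remaining gates.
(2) The amplitude on |001> is -sqrt(4 - 2*sqrt(2))*exp(2*I*pi/3)/8 + sqrt(2*sqrt(2) + 4)*exp(I*pi/6)/8 + sqrt(12 - 6*sqrt(2))*exp(2*I*pi/3)/8 + sqrt(6*sqrt(2) + 12)*exp(I*pi/6)/8.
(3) The final state's coefficient on |000> equals -sqrt(2*sqrt(2) + 4)*exp(2*I*pi/3)/8 - sqrt(12 - 6*sqrt(2))*exp(I*pi/6)/8 - sqrt(4 - 2*sqrt(2))*exp(I*pi/6)/8 + sqrt(6*sqrt(2) + 12)*exp(2*I*pi/3)/8.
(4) The probability of measuring |011> is 0.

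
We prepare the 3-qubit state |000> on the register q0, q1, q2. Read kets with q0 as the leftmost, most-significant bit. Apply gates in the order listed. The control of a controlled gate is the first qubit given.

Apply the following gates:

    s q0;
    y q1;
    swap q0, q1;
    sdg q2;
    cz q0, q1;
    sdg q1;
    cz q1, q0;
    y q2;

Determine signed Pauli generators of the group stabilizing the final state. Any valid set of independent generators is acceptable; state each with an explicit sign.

The stabilizer group can be generated by -ZII, +IZI, -IIZ, among other valid generating sets.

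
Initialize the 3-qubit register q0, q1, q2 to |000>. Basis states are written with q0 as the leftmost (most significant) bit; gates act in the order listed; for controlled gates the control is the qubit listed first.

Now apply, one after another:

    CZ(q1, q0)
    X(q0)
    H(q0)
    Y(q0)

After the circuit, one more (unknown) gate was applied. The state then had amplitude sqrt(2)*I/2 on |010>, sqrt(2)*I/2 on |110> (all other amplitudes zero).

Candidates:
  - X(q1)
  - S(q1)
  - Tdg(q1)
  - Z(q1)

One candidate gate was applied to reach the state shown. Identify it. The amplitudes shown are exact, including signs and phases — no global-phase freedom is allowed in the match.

The unique candidate consistent with the amplitudes is X(q1).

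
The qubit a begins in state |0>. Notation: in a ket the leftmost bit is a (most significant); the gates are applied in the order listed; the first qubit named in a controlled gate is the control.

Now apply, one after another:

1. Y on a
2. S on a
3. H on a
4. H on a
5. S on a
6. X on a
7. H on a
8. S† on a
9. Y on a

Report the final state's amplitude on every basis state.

The final amplitudes are sqrt(2)*I/2 on |0>, sqrt(2)/2 on |1>.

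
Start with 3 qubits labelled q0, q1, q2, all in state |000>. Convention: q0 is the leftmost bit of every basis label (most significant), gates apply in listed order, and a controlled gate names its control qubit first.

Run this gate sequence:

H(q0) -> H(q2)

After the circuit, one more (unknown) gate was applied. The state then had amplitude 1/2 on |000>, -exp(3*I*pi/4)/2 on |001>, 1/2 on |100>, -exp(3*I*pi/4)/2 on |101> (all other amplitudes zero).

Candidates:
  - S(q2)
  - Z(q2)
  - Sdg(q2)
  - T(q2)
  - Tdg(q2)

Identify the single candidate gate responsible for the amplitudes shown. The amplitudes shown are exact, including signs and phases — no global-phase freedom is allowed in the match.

It was Tdg(q2) that produced the state shown.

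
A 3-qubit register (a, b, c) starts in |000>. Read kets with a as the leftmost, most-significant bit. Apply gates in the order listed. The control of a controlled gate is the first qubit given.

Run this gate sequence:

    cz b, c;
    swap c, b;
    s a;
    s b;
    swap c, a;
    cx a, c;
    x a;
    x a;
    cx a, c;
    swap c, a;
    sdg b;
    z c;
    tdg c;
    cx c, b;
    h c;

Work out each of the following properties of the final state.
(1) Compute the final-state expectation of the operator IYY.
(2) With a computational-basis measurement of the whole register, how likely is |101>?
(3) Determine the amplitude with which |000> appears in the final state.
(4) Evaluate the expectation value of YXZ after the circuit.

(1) The expectation value of IYY is 0. Key observation: steps 4-11 multiply out to the identity, so the circuit reduces to the remaining gates.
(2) Outcome |101> occurs with probability 0.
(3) The amplitude on |000> is sqrt(2)/2.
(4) The expectation value of YXZ is 0.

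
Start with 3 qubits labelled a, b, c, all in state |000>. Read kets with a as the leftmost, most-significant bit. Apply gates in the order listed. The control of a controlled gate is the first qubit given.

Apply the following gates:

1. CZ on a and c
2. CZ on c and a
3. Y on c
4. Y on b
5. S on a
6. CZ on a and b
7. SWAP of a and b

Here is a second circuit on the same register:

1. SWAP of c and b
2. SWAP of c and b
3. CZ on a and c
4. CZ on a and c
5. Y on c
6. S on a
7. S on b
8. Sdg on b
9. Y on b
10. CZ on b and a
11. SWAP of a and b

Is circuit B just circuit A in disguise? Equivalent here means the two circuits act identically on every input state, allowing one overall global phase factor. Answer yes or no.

Yes — the two circuits implement the same unitary up to a global phase.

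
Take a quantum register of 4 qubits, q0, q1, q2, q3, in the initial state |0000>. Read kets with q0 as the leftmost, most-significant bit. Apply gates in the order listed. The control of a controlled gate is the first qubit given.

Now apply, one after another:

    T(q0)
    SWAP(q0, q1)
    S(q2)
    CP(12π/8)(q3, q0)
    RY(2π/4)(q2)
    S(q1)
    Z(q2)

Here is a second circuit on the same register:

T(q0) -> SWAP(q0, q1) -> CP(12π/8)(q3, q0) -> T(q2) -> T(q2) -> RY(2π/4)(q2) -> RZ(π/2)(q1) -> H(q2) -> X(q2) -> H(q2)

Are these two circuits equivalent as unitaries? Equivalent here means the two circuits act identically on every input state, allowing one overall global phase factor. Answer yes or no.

Yes, they are equivalent — the unitaries differ by at most a global phase.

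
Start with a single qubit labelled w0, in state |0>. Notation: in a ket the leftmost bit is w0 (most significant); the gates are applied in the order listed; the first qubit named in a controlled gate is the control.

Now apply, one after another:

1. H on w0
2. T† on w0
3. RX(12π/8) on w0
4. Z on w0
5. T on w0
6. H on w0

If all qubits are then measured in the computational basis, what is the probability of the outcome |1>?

Outcome |1> occurs with probability 3/4.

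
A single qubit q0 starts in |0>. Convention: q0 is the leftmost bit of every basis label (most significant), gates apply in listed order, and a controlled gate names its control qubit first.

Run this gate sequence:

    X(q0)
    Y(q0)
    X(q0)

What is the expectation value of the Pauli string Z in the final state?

The expectation value of Z is -1.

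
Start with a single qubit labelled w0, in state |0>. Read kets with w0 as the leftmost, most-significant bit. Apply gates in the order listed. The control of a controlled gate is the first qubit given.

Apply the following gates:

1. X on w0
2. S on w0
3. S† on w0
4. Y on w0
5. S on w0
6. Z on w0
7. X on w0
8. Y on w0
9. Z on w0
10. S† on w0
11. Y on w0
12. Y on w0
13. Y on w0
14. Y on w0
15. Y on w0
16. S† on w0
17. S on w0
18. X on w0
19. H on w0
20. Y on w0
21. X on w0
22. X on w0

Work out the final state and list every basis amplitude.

The final amplitudes are -sqrt(2)/2 on |0>, sqrt(2)/2 on |1>.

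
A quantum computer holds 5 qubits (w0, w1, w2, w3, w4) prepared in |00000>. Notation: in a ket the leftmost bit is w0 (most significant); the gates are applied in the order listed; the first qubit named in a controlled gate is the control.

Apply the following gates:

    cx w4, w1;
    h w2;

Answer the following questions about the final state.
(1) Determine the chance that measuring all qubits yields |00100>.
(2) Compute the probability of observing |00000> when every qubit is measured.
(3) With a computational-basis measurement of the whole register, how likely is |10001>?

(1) The probability of measuring |00100> is 1/2.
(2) Outcome |00000> occurs with probability 1/2.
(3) The probability of measuring |10001> is 0.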